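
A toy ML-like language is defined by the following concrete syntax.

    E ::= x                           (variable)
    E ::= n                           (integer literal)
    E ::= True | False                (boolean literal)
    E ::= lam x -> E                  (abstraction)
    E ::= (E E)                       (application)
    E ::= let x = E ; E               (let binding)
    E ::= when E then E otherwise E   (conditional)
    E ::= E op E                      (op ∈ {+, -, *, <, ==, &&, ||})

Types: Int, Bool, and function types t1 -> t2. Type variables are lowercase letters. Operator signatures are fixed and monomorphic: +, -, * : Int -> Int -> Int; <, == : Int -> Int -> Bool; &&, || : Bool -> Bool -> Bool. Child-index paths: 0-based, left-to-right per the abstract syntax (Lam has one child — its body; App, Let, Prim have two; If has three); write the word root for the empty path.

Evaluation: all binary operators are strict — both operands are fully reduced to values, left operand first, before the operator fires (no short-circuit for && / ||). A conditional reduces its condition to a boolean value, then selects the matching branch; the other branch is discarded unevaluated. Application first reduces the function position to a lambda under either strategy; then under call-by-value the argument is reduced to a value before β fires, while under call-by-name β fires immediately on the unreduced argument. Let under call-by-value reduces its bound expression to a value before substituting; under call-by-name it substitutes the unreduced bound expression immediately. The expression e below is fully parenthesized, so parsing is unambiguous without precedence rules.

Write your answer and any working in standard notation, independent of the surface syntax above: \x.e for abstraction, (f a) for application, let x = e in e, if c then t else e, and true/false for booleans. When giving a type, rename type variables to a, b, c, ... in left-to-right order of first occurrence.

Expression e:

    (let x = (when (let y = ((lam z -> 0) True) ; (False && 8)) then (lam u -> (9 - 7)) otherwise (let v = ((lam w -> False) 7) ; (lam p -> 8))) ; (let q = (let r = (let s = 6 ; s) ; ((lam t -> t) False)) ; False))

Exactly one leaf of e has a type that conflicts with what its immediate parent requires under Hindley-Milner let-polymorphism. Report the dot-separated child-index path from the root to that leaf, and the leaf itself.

Answer: 0.0.1.1 : 8

Derivation:
\z._ : a -> Int
  unify a -> Int ~ Bool -> b
  unify a ~ Bool
  unify Int ~ b
_ _ : Int
let y : Int
  unify Bool ~ Bool
  unify Int ~ Bool
  FAIL: mismatch Int ~ Bool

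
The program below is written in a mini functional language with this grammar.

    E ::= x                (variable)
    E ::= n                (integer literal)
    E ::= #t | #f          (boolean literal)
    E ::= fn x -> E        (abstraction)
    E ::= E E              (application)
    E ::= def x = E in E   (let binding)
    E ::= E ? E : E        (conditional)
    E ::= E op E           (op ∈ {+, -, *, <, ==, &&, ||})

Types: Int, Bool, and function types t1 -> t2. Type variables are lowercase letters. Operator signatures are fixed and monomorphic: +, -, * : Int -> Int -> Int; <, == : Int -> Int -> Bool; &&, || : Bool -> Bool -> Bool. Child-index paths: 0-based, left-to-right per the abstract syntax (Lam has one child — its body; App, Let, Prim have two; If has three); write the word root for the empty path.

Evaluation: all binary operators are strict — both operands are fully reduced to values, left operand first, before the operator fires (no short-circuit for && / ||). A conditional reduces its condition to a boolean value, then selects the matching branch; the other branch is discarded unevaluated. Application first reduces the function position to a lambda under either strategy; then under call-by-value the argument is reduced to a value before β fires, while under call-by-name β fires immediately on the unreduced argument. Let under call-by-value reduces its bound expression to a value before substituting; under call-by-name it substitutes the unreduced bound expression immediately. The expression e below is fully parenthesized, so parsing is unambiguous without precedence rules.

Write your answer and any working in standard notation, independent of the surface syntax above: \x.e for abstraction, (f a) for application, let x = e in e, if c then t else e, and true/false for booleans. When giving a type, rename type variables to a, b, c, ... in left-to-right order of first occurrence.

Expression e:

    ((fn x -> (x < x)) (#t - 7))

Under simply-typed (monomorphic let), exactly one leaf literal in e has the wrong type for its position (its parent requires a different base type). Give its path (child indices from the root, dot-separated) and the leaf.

Answer: 1.0 : true

Derivation:
x : a
  unify a ~ Int
x : Int
  unify Int ~ Int
\x._ : Int -> Bool
  unify Bool ~ Int
  FAIL: mismatch Bool ~ Int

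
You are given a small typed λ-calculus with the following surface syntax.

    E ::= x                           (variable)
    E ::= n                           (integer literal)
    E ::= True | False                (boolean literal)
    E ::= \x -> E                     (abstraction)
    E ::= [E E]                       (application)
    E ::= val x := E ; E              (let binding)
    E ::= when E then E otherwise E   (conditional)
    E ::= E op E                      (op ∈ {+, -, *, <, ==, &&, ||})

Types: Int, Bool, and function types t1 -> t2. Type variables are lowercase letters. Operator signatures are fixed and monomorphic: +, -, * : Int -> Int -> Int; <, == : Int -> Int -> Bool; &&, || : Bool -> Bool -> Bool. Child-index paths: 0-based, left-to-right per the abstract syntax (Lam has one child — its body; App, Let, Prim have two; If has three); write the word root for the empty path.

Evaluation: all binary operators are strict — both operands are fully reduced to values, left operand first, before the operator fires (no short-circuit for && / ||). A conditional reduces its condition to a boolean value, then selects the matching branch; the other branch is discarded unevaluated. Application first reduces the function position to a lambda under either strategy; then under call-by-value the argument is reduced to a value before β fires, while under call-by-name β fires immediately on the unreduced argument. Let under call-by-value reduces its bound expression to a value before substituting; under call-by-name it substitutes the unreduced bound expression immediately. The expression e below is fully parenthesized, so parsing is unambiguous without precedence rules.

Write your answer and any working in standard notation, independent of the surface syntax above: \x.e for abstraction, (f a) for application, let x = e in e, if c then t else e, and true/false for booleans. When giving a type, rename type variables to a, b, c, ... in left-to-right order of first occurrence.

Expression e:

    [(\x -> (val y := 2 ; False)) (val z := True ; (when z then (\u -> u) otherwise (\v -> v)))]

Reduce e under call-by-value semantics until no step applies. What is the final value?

Answer: false

Trace:
step 0: ((\x.(let y = 2 in false)) (let z = true in (if z then (\u.u) else (\v.v))))
step 1: [let@1] ((\x.(let y = 2 in false)) (if true then (\u.u) else (\v.v)))
step 2: [if@1] ((\x.(let y = 2 in false)) (\u.u))
step 3: [beta@root] (let y = 2 in false)
step 4: [let@root] false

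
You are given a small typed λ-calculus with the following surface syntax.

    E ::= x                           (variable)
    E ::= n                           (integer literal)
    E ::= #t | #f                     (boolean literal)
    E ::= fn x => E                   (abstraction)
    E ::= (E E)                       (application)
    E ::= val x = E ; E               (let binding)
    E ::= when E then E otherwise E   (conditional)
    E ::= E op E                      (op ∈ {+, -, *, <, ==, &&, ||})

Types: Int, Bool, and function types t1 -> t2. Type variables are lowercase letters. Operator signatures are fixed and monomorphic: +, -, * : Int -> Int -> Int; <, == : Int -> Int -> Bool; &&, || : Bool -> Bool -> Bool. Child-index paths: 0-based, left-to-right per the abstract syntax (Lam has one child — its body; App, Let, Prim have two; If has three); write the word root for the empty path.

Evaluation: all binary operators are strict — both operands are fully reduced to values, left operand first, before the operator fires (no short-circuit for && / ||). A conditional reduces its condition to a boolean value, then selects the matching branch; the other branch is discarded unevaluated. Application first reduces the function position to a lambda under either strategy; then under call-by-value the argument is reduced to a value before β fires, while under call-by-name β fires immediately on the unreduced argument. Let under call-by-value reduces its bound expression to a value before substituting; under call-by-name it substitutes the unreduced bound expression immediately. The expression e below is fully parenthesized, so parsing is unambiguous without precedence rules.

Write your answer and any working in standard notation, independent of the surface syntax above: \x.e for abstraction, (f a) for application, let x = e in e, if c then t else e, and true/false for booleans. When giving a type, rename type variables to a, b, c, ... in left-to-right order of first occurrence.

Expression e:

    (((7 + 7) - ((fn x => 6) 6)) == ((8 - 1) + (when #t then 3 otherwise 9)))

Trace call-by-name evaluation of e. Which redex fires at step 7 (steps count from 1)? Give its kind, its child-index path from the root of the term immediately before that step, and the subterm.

Answer: delta at root : (8 == 10)

Working:
step 0: (((7 + 7) - ((\x.6) 6)) == ((8 - 1) + (if true then 3 else 9)))
step 1: [delta@0.0] ((14 - ((\x.6) 6)) == ((8 - 1) + (if true then 3 else 9)))
step 2: [beta@0.1] ((14 - 6) == ((8 - 1) + (if true then 3 else 9)))
step 3: [delta@0] (8 == ((8 - 1) + (if true then 3 else 9)))
step 4: [delta@1.0] (8 == (7 + (if true then 3 else 9)))
step 5: [if@1.1] (8 == (7 + 3))
step 6: [delta@1] (8 == 10)
step 7: [delta@root] false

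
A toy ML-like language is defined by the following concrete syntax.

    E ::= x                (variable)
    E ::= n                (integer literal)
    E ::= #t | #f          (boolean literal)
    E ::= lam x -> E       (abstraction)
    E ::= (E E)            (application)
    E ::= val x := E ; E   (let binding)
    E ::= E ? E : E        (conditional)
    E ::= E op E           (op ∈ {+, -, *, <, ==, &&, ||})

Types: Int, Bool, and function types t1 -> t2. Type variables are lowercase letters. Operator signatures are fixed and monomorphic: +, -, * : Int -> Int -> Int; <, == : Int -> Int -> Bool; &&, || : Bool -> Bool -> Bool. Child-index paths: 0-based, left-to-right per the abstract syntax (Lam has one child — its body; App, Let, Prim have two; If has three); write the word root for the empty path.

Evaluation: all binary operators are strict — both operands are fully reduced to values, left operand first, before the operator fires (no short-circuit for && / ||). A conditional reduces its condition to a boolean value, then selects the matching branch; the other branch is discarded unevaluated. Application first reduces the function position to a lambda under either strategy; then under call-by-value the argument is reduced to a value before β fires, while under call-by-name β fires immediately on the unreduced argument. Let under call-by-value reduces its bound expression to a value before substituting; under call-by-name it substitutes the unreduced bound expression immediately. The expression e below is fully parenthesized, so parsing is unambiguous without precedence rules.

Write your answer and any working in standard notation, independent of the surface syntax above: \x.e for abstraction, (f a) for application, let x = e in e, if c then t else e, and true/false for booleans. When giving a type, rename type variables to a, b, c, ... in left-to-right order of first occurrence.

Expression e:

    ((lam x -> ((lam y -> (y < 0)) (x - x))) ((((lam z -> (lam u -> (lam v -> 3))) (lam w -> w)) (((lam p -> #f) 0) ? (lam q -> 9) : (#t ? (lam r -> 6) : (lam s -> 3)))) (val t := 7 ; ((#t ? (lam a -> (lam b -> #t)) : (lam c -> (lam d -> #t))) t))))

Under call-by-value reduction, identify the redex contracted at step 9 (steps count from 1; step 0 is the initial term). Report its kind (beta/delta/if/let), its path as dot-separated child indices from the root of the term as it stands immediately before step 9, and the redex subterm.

Answer: beta at 1 : ((\v.3) (\b.true))

Derivation:
step 0: ((\x.((\y.(y < 0)) (x - x))) ((((\z.(\u.(\v.3))) (\w.w)) (if ((\p.false) 0) then (\q.9) else (if true then (\r.6) else (\s.3)))) (let t = 7 in ((if true then (\a.(\b.true)) else (\c.(\d.true))) t))))
step 1: [beta@1.0.0] ((\x.((\y.(y < 0)) (x - x))) (((\u.(\v.3)) (if ((\p.false) 0) then (\q.9) else (if true then (\r.6) else (\s.3)))) (let t = 7 in ((if true then (\a.(\b.true)) else (\c.(\d.true))) t))))
step 2: [beta@1.0.1.0] ((\x.((\y.(y < 0)) (x - x))) (((\u.(\v.3)) (if false then (\q.9) else (if true then (\r.6) else (\s.3)))) (let t = 7 in ((if true then (\a.(\b.true)) else (\c.(\d.true))) t))))
step 3: [if@1.0.1] ((\x.((\y.(y < 0)) (x - x))) (((\u.(\v.3)) (if true then (\r.6) else (\s.3))) (let t = 7 in ((if true then (\a.(\b.true)) else (\c.(\d.true))) t))))
step 4: [if@1.0.1] ((\x.((\y.(y < 0)) (x - x))) (((\u.(\v.3)) (\r.6)) (let t = 7 in ((if true then (\a.(\b.true)) else (\c.(\d.true))) t))))
step 5: [beta@1.0] ((\x.((\y.(y < 0)) (x - x))) ((\v.3) (let t = 7 in ((if true then (\a.(\b.true)) else (\c.(\d.true))) t))))
step 6: [let@1.1] ((\x.((\y.(y < 0)) (x - x))) ((\v.3) ((if true then (\a.(\b.true)) else (\c.(\d.true))) 7)))
step 7: [if@1.1.0] ((\x.((\y.(y < 0)) (x - x))) ((\v.3) ((\a.(\b.true)) 7)))
step 8: [beta@1.1] ((\x.((\y.(y < 0)) (x - x))) ((\v.3) (\b.true)))
step 9: [beta@1] ((\x.((\y.(y < 0)) (x - x))) 3)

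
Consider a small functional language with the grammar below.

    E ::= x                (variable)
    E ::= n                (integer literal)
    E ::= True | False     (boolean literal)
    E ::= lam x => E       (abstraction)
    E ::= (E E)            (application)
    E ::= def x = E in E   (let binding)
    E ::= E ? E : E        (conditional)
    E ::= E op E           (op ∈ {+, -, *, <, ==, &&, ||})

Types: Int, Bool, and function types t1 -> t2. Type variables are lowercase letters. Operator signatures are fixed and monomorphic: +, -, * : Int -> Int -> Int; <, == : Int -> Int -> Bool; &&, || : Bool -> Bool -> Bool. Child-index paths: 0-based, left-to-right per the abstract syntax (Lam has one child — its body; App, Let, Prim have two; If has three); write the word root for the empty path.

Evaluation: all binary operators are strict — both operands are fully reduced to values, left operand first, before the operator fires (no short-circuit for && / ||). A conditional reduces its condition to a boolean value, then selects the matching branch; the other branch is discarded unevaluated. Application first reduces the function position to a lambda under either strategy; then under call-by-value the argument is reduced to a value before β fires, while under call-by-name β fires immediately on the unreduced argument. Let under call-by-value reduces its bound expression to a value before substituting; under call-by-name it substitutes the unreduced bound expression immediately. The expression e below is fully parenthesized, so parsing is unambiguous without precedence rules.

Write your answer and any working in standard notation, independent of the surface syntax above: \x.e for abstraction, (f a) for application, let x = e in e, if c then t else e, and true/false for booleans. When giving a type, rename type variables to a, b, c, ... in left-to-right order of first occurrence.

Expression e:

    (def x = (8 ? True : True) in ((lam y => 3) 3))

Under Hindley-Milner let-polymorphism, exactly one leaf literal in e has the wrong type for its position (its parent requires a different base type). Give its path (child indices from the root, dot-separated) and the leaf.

Answer: 0.0 : 8

Working:
  unify Int ~ Bool
  FAIL: mismatch Int ~ Bool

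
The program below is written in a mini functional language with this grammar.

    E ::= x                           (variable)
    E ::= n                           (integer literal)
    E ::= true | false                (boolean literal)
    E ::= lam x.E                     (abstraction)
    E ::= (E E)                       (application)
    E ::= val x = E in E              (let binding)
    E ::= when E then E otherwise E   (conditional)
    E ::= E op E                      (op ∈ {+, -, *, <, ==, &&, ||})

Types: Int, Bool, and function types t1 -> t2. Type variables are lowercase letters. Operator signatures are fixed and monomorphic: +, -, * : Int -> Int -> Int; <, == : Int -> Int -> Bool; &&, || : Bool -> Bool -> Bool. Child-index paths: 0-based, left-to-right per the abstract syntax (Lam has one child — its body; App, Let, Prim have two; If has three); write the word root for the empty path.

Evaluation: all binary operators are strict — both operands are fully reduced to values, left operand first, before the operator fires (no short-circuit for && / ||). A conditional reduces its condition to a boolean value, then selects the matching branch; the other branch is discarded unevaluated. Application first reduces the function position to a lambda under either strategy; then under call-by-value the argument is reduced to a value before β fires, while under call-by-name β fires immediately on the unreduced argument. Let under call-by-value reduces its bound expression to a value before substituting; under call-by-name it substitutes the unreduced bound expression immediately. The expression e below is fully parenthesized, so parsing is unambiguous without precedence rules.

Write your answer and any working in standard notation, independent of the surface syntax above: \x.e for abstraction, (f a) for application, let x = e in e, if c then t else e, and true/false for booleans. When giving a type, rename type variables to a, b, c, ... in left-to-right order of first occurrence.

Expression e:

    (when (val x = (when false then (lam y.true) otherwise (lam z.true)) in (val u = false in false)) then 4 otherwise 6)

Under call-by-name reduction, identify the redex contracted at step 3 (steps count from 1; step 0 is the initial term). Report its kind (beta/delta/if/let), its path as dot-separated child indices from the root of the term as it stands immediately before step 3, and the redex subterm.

Answer: if at root : (if false then 4 else 6)

Trace:
step 0: (if (let x = (if false then (\y.true) else (\z.true)) in (let u = false in false)) then 4 else 6)
step 1: [let@0] (if (let u = false in false) then 4 else 6)
step 2: [let@0] (if false then 4 else 6)
step 3: [if@root] 6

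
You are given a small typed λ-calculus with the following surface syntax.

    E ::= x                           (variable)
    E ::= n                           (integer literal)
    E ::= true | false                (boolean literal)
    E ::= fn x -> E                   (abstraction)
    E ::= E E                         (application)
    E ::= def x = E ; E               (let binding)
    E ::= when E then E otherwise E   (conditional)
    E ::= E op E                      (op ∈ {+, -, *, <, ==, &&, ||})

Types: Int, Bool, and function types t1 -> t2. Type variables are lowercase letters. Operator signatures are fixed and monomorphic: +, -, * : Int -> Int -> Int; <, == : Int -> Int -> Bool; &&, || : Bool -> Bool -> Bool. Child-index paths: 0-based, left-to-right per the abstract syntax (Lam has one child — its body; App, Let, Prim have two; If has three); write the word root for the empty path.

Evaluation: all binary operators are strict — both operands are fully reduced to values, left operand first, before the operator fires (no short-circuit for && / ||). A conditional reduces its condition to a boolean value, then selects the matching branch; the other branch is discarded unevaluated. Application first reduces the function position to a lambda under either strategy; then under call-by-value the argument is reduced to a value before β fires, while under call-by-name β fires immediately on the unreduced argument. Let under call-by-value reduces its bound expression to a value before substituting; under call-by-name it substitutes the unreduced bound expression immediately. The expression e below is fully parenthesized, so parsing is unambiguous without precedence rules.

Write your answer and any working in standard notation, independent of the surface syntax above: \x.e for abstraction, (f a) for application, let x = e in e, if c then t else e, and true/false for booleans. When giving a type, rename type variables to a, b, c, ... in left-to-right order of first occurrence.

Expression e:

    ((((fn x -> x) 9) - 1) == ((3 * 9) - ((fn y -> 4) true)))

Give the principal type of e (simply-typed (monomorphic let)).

Answer: Bool

Derivation:
x : a
\x._ : a -> a
  unify a -> a ~ Int -> b
  unify a ~ Int
  unify Int ~ b
_ _ : Int
  unify Int ~ Int
  unify Int ~ Int
  unify Int ~ Int
  unify Int ~ Int
  unify Int ~ Int
  unify Int ~ Int
\y._ : c -> Int
  unify c -> Int ~ Bool -> d
  unify c ~ Bool
  unify Int ~ d
_ _ : Int
  unify Int ~ Int
  unify Int ~ Int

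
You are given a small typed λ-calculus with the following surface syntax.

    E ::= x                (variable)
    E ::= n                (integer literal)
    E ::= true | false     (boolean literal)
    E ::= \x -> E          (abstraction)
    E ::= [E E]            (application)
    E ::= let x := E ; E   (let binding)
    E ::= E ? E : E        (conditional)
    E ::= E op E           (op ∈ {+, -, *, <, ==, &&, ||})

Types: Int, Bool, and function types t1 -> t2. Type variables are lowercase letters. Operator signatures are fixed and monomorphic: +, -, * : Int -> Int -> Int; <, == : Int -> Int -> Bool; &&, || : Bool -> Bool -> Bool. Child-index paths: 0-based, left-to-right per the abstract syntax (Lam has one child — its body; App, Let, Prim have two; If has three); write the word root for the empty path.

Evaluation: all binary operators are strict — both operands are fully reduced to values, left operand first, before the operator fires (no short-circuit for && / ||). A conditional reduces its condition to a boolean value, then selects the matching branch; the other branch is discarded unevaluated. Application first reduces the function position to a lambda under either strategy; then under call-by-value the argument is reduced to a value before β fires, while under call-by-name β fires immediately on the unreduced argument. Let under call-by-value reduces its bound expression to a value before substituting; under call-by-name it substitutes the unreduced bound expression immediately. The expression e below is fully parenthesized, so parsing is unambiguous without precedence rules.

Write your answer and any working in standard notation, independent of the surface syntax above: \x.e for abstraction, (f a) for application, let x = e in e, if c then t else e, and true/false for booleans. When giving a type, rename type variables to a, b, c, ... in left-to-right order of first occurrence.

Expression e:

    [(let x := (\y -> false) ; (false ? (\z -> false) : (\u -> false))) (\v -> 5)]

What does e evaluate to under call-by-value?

Answer: false

Working:
step 0: ((let x = (\y.false) in (if false then (\z.false) else (\u.false))) (\v.5))
step 1: [let@0] ((if false then (\z.false) else (\u.false)) (\v.5))
step 2: [if@0] ((\u.false) (\v.5))
step 3: [beta@root] false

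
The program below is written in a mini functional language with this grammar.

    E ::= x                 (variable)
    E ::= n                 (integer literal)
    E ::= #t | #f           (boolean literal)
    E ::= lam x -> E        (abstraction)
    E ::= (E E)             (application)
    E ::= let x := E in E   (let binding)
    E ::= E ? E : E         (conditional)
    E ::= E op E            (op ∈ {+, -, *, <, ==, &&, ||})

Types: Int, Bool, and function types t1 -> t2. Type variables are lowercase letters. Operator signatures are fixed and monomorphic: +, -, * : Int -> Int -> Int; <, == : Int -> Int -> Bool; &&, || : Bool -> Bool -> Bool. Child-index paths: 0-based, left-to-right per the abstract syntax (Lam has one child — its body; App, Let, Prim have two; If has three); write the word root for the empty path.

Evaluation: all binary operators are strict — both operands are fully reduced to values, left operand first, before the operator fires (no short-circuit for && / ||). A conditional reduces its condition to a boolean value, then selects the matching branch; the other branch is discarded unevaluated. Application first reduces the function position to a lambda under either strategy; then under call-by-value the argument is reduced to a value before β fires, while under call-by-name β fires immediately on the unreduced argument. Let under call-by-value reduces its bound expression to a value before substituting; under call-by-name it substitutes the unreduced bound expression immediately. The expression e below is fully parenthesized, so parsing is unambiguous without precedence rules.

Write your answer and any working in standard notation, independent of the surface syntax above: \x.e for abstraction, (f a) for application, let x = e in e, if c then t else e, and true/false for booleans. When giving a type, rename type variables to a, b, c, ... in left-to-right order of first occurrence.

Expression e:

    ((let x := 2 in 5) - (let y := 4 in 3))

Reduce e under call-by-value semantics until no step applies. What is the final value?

Working:
step 0: ((let x = 2 in 5) - (let y = 4 in 3))
step 1: [let@0] (5 - (let y = 4 in 3))
step 2: [let@1] (5 - 3)
step 3: [delta@root] 2

Answer: 2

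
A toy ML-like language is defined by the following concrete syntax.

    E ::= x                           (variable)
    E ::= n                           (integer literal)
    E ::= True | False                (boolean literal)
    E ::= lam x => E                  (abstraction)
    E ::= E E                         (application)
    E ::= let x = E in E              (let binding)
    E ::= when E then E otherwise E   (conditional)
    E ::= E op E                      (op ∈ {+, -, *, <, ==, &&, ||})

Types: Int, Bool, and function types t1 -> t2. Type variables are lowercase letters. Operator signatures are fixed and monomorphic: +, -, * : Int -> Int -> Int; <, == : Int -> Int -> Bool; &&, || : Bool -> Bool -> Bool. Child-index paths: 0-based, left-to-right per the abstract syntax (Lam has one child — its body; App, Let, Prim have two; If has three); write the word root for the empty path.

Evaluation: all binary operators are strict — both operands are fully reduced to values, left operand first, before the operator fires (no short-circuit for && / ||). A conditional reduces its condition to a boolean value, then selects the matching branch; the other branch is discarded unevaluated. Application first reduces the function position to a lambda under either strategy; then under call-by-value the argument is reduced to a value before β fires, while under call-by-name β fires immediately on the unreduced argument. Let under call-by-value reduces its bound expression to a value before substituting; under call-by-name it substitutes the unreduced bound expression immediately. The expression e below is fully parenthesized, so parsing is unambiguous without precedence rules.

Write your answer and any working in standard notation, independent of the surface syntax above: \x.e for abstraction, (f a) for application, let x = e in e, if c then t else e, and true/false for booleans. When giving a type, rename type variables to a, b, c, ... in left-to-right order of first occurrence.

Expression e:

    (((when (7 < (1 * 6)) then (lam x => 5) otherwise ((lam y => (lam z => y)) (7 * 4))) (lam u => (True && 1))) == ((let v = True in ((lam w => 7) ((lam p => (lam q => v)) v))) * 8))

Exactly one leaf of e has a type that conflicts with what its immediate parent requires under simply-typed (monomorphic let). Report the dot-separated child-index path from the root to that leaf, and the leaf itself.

Working:
  unify Int ~ Int
  unify Int ~ Int
  unify Int ~ Int
  unify Int ~ Int
  unify Bool ~ Bool
\x._ : a -> Int
y : b
\z._ : c -> b
\y._ : b -> c -> b
  unify Int ~ Int
  unify Int ~ Int
  unify b -> c -> b ~ Int -> d
  unify b ~ Int
  unify c -> Int ~ d
_ _ : c -> Int
  unify a -> Int ~ c -> Int
  unify a ~ c
  unify Int ~ Int
  unify Bool ~ Bool
  unify Int ~ Bool
  FAIL: mismatch Int ~ Bool

Answer: 0.1.0.1 : 1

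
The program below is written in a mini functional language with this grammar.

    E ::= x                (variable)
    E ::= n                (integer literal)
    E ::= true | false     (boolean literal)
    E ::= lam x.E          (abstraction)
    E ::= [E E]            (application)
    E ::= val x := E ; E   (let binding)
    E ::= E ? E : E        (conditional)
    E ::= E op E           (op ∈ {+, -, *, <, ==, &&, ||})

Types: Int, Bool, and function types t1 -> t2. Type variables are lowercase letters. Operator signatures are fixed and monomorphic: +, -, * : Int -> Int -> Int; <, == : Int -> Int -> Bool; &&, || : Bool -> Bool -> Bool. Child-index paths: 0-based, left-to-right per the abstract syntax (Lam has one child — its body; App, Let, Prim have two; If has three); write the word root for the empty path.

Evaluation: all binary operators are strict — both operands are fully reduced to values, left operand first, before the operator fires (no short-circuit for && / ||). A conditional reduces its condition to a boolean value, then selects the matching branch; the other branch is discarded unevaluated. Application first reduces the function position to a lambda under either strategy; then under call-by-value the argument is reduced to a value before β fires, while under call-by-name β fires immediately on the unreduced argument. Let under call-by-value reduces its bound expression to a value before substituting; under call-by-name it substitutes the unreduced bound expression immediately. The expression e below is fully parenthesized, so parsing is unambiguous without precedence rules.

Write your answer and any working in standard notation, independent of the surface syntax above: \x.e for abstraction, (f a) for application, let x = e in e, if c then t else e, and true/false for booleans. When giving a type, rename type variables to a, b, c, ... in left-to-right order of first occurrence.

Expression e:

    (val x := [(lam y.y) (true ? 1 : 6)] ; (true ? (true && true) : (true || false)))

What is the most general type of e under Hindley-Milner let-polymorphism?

Working:
y : a
\y._ : a -> a
  unify Bool ~ Bool
  unify Int ~ Int
  unify a -> a ~ Int -> b
  unify a ~ Int
  unify Int ~ b
_ _ : Int
let x : Int
  unify Bool ~ Bool
  unify Bool ~ Bool
  unify Bool ~ Bool
  unify Bool ~ Bool
  unify Bool ~ Bool
  unify Bool ~ Bool

Answer: Bool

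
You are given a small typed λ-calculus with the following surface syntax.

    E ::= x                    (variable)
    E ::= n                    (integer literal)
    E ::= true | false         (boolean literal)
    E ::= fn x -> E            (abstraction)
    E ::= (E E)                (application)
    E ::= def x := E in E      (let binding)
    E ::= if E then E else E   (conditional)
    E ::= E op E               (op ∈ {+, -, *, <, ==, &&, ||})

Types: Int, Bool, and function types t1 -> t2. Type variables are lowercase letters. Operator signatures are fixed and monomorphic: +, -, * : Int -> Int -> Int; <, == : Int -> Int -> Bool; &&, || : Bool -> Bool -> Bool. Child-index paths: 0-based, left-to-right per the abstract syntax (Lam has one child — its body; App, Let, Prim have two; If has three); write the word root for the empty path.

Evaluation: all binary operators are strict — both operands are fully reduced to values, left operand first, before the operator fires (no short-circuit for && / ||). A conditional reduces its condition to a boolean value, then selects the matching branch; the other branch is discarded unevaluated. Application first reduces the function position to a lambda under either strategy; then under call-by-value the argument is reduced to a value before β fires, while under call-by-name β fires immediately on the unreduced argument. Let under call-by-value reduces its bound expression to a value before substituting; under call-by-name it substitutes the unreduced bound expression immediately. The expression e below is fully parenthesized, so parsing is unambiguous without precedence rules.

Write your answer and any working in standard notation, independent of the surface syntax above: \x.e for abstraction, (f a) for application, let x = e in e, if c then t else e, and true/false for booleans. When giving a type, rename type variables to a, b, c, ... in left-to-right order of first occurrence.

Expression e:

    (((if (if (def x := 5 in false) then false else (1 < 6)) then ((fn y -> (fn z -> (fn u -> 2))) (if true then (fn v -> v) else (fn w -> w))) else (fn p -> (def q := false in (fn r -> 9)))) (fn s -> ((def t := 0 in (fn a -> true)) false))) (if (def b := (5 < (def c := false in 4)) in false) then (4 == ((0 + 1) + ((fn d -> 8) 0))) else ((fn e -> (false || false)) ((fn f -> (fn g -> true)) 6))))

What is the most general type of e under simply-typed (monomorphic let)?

Derivation:
let x : Int
  unify Bool ~ Bool
  unify Int ~ Int
  unify Int ~ Int
  unify Bool ~ Bool
  unify Bool ~ Bool
\u._ : c -> Int
\z._ : b -> c -> Int
\y._ : a -> b -> c -> Int
  unify Bool ~ Bool
v : d
\v._ : d -> d
w : e
\w._ : e -> e
  unify d -> d ~ e -> e
  unify d ~ e
  unify e ~ e
  unify a -> b -> c -> Int ~ (e -> e) -> f
  unify a ~ e -> e
  unify b -> c -> Int ~ f
_ _ : b -> c -> Int
let q : Bool
\r._ : h -> Int
\p._ : g -> h -> Int
  unify b -> c -> Int ~ g -> h -> Int
  unify b ~ g
  unify c -> Int ~ h -> Int
  unify c ~ h
  unify Int ~ Int
let t : Int
\a._ : j -> Bool
  unify j -> Bool ~ Bool -> k
  unify j ~ Bool
  unify Bool ~ k
_ _ : Bool
\s._ : i -> Bool
  unify g -> h -> Int ~ (i -> Bool) -> l
  unify g ~ i -> Bool
  unify h -> Int ~ l
_ _ : h -> Int
  unify Int ~ Int
let c : Bool
  unify Int ~ Int
let b : Bool
  unify Bool ~ Bool
  unify Int ~ Int
  unify Int ~ Int
  unify Int ~ Int
  unify Int ~ Int
\d._ : m -> Int
  unify m -> Int ~ Int -> n
  unify m ~ Int
  unify Int ~ n
_ _ : Int
  unify Int ~ Int
  unify Int ~ Int
  unify Bool ~ Bool
  unify Bool ~ Bool
\e._ : o -> Bool
\g._ : q -> Bool
\f._ : p -> q -> Bool
  unify p -> q -> Bool ~ Int -> r
  unify p ~ Int
  unify q -> Bool ~ r
_ _ : q -> Bool
  unify o -> Bool ~ (q -> Bool) -> s
  unify o ~ q -> Bool
  unify Bool ~ s
_ _ : Bool
  unify Bool ~ Bool
  unify h -> Int ~ Bool -> t
  unify h ~ Bool
  unify Int ~ t
_ _ : Int

Answer: Int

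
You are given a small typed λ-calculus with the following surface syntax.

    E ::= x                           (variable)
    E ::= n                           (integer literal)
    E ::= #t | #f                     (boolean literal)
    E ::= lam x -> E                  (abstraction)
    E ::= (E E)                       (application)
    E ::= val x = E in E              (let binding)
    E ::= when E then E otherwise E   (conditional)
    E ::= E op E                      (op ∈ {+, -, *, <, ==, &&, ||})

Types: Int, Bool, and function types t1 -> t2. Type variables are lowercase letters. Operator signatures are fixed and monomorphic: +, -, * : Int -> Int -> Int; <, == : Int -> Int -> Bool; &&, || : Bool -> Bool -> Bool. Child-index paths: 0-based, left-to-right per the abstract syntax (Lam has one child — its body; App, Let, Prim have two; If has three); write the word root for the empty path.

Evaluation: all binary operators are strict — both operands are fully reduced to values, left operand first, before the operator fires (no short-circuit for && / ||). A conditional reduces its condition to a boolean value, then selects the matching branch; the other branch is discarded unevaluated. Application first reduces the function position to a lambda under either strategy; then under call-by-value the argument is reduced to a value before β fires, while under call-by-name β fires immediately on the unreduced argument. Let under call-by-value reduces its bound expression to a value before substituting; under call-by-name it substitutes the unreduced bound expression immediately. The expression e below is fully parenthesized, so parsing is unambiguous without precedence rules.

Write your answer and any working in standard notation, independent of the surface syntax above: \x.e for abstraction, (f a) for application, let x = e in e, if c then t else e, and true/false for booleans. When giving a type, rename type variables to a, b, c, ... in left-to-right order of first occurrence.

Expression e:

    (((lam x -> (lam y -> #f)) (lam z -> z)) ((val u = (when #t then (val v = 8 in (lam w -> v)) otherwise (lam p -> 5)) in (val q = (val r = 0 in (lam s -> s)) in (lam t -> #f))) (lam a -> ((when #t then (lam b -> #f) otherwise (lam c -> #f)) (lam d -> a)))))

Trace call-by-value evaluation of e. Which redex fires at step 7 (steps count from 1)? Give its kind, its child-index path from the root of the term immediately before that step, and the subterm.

Trace:
step 0: (((\x.(\y.false)) (\z.z)) ((let u = (if true then (let v = 8 in (\w.v)) else (\p.5)) in (let q = (let r = 0 in (\s.s)) in (\t.false))) (\a.((if true then (\b.false) else (\c.false)) (\d.a)))))
step 1: [beta@0] ((\y.false) ((let u = (if true then (let v = 8 in (\w.v)) else (\p.5)) in (let q = (let r = 0 in (\s.s)) in (\t.false))) (\a.((if true then (\b.false) else (\c.false)) (\d.a)))))
step 2: [if@1.0.0] ((\y.false) ((let u = (let v = 8 in (\w.v)) in (let q = (let r = 0 in (\s.s)) in (\t.false))) (\a.((if true then (\b.false) else (\c.false)) (\d.a)))))
step 3: [let@1.0.0] ((\y.false) ((let u = (\w.8) in (let q = (let r = 0 in (\s.s)) in (\t.false))) (\a.((if true then (\b.false) else (\c.false)) (\d.a)))))
step 4: [let@1.0] ((\y.false) ((let q = (let r = 0 in (\s.s)) in (\t.false)) (\a.((if true then (\b.false) else (\c.false)) (\d.a)))))
step 5: [let@1.0.0] ((\y.false) ((let q = (\s.s) in (\t.false)) (\a.((if true then (\b.false) else (\c.false)) (\d.a)))))
step 6: [let@1.0] ((\y.false) ((\t.false) (\a.((if true then (\b.false) else (\c.false)) (\d.a)))))
step 7: [beta@1] ((\y.false) false)

Answer: beta at 1 : ((\t.false) (\a.((if true then (\b.false) else (\c.false)) (\d.a))))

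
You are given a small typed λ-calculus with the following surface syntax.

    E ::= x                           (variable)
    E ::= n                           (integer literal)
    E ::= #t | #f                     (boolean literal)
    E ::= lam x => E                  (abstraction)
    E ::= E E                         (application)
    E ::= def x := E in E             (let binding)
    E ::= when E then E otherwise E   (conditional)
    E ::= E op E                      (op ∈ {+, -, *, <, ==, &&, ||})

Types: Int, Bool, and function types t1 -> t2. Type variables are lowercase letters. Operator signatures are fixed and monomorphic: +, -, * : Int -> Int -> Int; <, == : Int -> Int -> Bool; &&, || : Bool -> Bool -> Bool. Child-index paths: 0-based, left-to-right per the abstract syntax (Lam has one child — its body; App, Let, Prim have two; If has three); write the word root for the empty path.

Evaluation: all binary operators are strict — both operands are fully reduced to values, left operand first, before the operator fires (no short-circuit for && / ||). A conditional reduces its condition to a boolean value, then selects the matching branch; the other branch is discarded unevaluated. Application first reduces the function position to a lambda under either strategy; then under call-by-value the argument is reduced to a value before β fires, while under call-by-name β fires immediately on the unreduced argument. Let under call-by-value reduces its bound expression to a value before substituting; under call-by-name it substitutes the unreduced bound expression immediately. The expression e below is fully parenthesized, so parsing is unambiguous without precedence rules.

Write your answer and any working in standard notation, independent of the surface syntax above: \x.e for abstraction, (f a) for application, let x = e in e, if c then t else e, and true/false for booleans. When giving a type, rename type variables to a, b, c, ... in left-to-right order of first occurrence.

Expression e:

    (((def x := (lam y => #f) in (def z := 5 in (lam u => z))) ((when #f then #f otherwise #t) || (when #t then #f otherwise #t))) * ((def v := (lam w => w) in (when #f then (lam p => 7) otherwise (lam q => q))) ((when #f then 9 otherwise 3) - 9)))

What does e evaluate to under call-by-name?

Working:
step 0: (((let x = (\y.false) in (let z = 5 in (\u.z))) ((if false then false else true) || (if true then false else true))) * ((let v = (\w.w) in (if false then (\p.7) else (\q.q))) ((if false then 9 else 3) - 9)))
step 1: [let@0.0] (((let z = 5 in (\u.z)) ((if false then false else true) || (if true then false else true))) * ((let v = (\w.w) in (if false then (\p.7) else (\q.q))) ((if false then 9 else 3) - 9)))
step 2: [let@0.0] (((\u.5) ((if false then false else true) || (if true then false else true))) * ((let v = (\w.w) in (if false then (\p.7) else (\q.q))) ((if false then 9 else 3) - 9)))
step 3: [beta@0] (5 * ((let v = (\w.w) in (if false then (\p.7) else (\q.q))) ((if false then 9 else 3) - 9)))
step 4: [let@1.0] (5 * ((if false then (\p.7) else (\q.q)) ((if false then 9 else 3) - 9)))
step 5: [if@1.0] (5 * ((\q.q) ((if false then 9 else 3) - 9)))
step 6: [beta@1] (5 * ((if false then 9 else 3) - 9))
step 7: [if@1.0] (5 * (3 - 9))
step 8: [delta@1] (5 * -6)
step 9: [delta@root] -30

Answer: -30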